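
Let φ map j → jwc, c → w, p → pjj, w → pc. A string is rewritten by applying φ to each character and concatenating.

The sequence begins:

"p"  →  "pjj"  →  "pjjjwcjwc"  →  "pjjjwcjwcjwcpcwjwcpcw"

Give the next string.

pjjjwcjwcjwcpcwjwcpcwjwcpcwpjjwpcjwcpcwpjjwpc

Replace each of the 21 characters of pjjjwcjwcjwcpcwjwcpcw in place — pjj jwc jwc jwc pc w jwc pc w jwc pc w pjj w pc jwc pc w pjj w pc — and concatenate.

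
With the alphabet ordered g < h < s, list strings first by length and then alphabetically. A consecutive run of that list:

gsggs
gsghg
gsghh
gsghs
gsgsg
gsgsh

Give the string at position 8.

Advancing 2 positions from gsgsh through gsgsh → gsgss reaches term 8.

gshgg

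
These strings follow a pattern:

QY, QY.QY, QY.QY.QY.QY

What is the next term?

Each string is two copies of the previous one joined by '.'.
So the next term is two copies of QY.QY.QY.QY with '.' between the halves.

QY.QY.QY.QY.QY.QY.QY.QY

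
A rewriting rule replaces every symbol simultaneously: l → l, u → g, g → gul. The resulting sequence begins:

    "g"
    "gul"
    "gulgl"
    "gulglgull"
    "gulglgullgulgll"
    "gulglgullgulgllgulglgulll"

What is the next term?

φ(gulglgullgulgllgulglgulll) expands symbol-by-symbol to gul g l gul l gul g l l gul g l gul l l gul g l gul l gul g l l l; joining the 25 pieces gives the next term.

gulglgullgulgllgulglgulllgulglgullgulglll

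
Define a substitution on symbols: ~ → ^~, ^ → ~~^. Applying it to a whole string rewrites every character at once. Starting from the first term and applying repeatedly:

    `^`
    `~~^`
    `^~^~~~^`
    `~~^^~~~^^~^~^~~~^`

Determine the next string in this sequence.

Rewriting the 17 symbols of ~~^^~~~^^~^~^~~~^ one by one yields ^~ ^~ ~~^ ~~^ ^~ ^~ ^~ ~~^ ~~^ ^~ ~~^ ^~ ~~^ ^~ ^~ ^~ ~~^; concatenated:

^~^~~~^~~^^~^~^~~~^~~^^~~~^^~~~^^~^~^~~~^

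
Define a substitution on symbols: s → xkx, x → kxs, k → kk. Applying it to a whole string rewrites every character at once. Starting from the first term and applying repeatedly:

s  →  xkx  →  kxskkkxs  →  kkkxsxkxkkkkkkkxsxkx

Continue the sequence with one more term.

kkkkkkkxsxkxkxskkkxskkkkkkkkkkkkkkkxsxkxkxskkkxs

Applying the rule to each of the 20 symbols of kkkxsxkxkkkkkkkxsxkx gives the pieces kk kk kk kxs xkx kxs kk kxs kk kk kk kk kk kk kk kxs xkx kxs kk kxs, which concatenate to the answer.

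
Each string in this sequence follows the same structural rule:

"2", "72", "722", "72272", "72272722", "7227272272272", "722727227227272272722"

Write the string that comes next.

From term 3 onward, concatenate the last term with the second-to-last: 72·2 = 722, 722·72 = 72272, …
So term 8 is 722727227227272272722·7227272272272.

7227272272272722727227227272272272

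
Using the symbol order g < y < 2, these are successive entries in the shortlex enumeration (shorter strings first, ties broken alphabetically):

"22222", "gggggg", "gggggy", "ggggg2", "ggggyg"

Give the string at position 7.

ggggy2

Stepping forward 2 times from ggggyg: ggggyg → ggggyy, then the target.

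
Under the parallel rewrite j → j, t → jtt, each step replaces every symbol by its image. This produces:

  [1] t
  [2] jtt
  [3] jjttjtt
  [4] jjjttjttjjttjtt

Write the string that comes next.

jjjjttjttjjttjttjjjttjttjjttjtt

Replace each of the 15 characters of jjjttjttjjttjtt in place — j j j jtt jtt j jtt jtt j j jtt jtt j jtt jtt — and concatenate.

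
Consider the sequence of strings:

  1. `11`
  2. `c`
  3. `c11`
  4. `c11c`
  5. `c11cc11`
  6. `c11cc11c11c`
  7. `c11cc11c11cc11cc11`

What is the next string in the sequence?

c11cc11c11cc11cc11c11cc11c11c

From term 3 onward, concatenate the last term with the second-to-last: c·11 = c11, c11·c = c11c, …
The next term joins c11cc11c11cc11cc11 and c11cc11c11c.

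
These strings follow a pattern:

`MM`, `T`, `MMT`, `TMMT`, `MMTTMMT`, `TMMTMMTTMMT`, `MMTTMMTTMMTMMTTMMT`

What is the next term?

From term 3 onward, concatenate the second-to-last term with the last: MM·T = MMT, T·MMT = TMMT, …
The next term joins TMMTMMTTMMT and MMTTMMTTMMTMMTTMMT.

TMMTMMTTMMTMMTTMMTTMMTMMTTMMT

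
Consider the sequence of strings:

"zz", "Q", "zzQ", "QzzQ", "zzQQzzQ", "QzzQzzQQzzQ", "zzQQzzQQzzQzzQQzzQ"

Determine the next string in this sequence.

QzzQzzQQzzQzzQQzzQQzzQzzQQzzQ

Each term (from the third on) is the two preceding terms concatenated in order: term 3 = zz·Q = zzQ.
The next term joins QzzQzzQQzzQ and zzQQzzQQzzQzzQQzzQ.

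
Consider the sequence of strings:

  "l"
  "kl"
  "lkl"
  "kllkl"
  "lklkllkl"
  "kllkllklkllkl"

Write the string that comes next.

lklkllklkllkllklkllkl

This is a Fibonacci-style word recurrence s(k) = s(k−2)·s(k−1): e.g. l·kl = lkl.
The next term joins lklkllkl and kllkllklkllkl.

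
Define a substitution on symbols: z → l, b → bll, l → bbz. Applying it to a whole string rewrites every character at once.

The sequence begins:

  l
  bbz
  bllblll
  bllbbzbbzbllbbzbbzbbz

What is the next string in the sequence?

bllbbzbbzbllblllbllblllbllbbzbbzbllblllbllblllbllblll

Replace each of the 21 characters of bllbbzbbzbllbbzbbzbbz in place — bll bbz bbz bll bll l bll bll l bll bbz bbz bll bll l bll bll l bll bll l — and concatenate.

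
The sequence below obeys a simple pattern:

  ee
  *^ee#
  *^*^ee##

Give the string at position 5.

Each term wraps the previous one in *^ on the left and # on the right.
From *^*^ee##, 2 further steps: *^*^ee## → *^*^*^ee### → (answer).

*^*^*^*^ee####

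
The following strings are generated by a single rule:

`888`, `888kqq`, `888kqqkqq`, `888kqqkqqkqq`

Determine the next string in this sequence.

888kqqkqqkqqkqq

The strings grow by a fixed suffix kqq each time.
One more step from 888kqqkqqkqq gives the answer.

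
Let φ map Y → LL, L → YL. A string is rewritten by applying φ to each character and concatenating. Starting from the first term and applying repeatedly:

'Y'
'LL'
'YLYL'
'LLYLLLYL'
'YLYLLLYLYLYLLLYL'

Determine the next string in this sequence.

LLYLLLYLYLYLLLYLLLYLLLYLYLYLLLYL

φ(YLYLLLYLYLYLLLYL) expands symbol-by-symbol to LL YL LL YL YL YL LL YL LL YL LL YL YL YL LL YL; joining the 16 pieces gives the next term.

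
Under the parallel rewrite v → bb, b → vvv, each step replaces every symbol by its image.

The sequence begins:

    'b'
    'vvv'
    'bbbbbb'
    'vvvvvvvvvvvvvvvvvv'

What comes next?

bbbbbbbbbbbbbbbbbbbbbbbbbbbbbbbbbbbb

Applying the rule to each of the 18 symbols of vvvvvvvvvvvvvvvvvv gives the pieces bb bb bb bb bb bb bb bb bb bb bb bb bb bb bb bb bb bb, which concatenate to the answer.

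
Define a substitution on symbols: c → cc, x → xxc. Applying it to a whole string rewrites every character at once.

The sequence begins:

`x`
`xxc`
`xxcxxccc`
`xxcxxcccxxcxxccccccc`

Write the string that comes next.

xxcxxcccxxcxxcccccccxxcxxcccxxcxxccccccccccccccc

Replace each of the 20 characters of xxcxxcccxxcxxccccccc in place — xxc xxc cc xxc xxc cc cc cc xxc xxc cc xxc xxc cc cc cc cc cc cc cc — and concatenate.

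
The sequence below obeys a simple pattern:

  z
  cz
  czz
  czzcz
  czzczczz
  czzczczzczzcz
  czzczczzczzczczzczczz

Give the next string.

czzczczzczzczczzczczzczzczczzczzcz

This is a Fibonacci-style word recurrence s(k) = s(k−1)·s(k−2): e.g. cz·z = czz.
The next term joins czzczczzczzczczzczczz and czzczczzczzcz.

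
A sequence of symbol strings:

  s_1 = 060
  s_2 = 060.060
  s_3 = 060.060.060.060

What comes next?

Every step duplicates the string with '.' between the halves.
Doubling 060.060.060.060 with '.' between the halves:

060.060.060.060.060.060.060.060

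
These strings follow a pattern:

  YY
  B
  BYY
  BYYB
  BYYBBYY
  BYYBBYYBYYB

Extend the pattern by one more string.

BYYBBYYBYYBBYYBBYY

This is a Fibonacci-style word recurrence s(k) = s(k−1)·s(k−2): e.g. B·YY = BYY.
So term 7 is BYYBBYYBYYB·BYYBBYY.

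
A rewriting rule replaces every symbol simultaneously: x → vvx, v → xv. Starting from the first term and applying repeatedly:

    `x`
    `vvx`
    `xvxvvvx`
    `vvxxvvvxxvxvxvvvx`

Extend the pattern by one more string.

Applying the rule to each of the 17 symbols of vvxxvvvxxvxvxvvvx gives the pieces xv xv vvx vvx xv xv xv vvx vvx xv vvx xv vvx xv xv xv vvx, which concatenate to the answer.

xvxvvvxvvxxvxvxvvvxvvxxvvvxxvvvxxvxvxvvvx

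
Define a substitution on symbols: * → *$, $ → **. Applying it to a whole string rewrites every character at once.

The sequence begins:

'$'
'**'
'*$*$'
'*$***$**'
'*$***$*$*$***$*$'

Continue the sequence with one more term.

Rewriting the 16 symbols of *$***$*$*$***$*$ one by one yields *$ ** *$ *$ *$ ** *$ ** *$ ** *$ *$ *$ ** *$ **; concatenated:

*$***$*$*$***$***$***$*$*$***$**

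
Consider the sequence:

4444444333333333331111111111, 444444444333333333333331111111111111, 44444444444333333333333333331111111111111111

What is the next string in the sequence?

4444444444444333333333333333333331111111111111111111

Reading off run lengths: 4 runs 7, 9, 11; 3 runs 11, 14, 17; 1 runs 10, 13, 16 — each is linear in n, where the shown terms are n = 3, 4, 5.
Setting n = 6 gives 13, 20, 19 characters in each block.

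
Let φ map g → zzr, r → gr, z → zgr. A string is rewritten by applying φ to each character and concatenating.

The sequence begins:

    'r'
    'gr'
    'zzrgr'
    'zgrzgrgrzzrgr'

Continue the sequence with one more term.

Replace each of the 13 characters of zgrzgrgrzzrgr in place — zgr zzr gr zgr zzr gr zzr gr zgr zgr gr zzr gr — and concatenate.

zgrzzrgrzgrzzrgrzzrgrzgrzgrgrzzrgr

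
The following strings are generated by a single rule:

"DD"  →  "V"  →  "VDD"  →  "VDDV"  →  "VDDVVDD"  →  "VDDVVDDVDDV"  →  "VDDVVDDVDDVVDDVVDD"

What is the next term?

From term 3 onward, concatenate the last term with the second-to-last: V·DD = VDD, VDD·V = VDDV, …
Continuing: VDDVVDDVDDVVDDVVDD · VDDVVDDVDDV gives term 8.

VDDVVDDVDDVVDDVVDDVDDVVDDVDDV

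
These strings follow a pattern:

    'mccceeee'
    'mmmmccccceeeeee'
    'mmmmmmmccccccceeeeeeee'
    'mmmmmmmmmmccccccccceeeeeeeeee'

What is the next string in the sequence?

mmmmmmmmmmmmmccccccccccceeeeeeeeeeee

Reading off run lengths: m runs 1, 4, 7, 10; c runs 3, 5, 7, 9; e runs 4, 6, 8, 10 — each is linear in n (n = 1, 2, …).
Setting n = 5 gives 13, 11, 12 characters in each block.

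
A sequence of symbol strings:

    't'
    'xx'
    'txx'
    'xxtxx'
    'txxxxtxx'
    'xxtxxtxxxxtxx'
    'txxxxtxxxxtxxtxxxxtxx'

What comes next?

Each term (from the third on) is the two preceding terms concatenated in order: term 3 = t·xx = txx.
Continuing: xxtxxtxxxxtxx · txxxxtxxxxtxxtxxxxtxx gives term 8.

xxtxxtxxxxtxxtxxxxtxxxxtxxtxxxxtxx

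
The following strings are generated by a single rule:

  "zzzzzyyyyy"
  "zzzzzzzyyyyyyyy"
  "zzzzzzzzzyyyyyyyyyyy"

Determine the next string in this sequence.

Term n consists of 2n+1 z's, followed by 3n-1 y's, where the shown terms are n = 2, 3, 4.
At n = 5 the blocks have lengths 11, 14.

zzzzzzzzzzzyyyyyyyyyyyyyy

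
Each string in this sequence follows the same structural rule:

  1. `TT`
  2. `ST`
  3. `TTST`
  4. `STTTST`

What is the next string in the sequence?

From term 3 onward, concatenate the second-to-last term with the last: TT·ST = TTST, ST·TTST = STTTST, …
Continuing: TTST · STTTST gives term 5.

TTSTSTTTST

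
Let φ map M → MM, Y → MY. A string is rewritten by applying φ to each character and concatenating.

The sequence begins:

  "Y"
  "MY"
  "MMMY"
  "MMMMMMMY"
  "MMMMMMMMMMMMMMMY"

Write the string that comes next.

Rewriting the 16 symbols of MMMMMMMMMMMMMMMY one by one yields MM MM MM MM MM MM MM MM MM MM MM MM MM MM MM MY; concatenated:

MMMMMMMMMMMMMMMMMMMMMMMMMMMMMMMY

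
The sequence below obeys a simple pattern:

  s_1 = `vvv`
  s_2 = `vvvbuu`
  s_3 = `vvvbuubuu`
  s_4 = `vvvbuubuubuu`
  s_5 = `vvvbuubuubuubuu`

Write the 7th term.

The strings grow by a fixed suffix buu each time.
From vvvbuubuubuubuu, 2 further steps: vvvbuubuubuubuu → vvvbuubuubuubuubuu → (answer).

vvvbuubuubuubuubuubuu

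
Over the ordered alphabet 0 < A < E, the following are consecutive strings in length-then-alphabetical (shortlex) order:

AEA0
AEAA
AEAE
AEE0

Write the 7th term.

E000

Stepping forward 3 times from AEE0: AEE0 → AEEA → AEEE, then the target.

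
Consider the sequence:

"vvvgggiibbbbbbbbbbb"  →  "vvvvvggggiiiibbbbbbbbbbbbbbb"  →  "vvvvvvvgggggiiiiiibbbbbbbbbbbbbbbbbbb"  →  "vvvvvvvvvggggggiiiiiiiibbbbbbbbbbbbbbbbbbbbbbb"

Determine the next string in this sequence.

vvvvvvvvvvvgggggggiiiiiiiiiibbbbbbbbbbbbbbbbbbbbbbbbbbb

Each string has the form v^{2n-1} g^{n+1} i^{2n-2} b^{4n+3}, where the shown terms are n = 2, 3, 4, 5.
Setting n = 6 gives 11, 7, 10, 27 characters in each block.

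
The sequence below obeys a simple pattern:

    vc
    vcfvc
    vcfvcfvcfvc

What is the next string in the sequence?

Each string is two copies of the previous one joined by 'f'.
Doubling vcfvcfvcfvc with 'f' between the halves:

vcfvcfvcfvcfvcfvcfvcfvc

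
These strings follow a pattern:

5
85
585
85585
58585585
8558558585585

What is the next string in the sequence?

585855858558558585585

Each term (from the third on) is the two preceding terms concatenated in order: term 3 = 5·85 = 585.
So term 7 is 58585585·8558558585585.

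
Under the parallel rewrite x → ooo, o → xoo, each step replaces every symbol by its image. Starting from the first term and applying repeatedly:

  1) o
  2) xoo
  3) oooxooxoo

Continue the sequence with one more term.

xooxooxoooooxooxoooooxooxoo

Rewriting each symbol of oooxooxoo: o→xoo, o→xoo, o→xoo, x→ooo, o→xoo, o→xoo, x→ooo, o→xoo, o→xoo, which concatenates to xoo xoo xoo ooo xoo xoo ooo xoo xoo.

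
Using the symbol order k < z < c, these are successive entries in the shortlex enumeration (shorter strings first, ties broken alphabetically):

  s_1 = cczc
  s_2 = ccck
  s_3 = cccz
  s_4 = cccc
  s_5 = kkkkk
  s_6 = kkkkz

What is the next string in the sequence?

kkkkc

Find the rightmost character of kkkkz below c, bump it to the next letter, and reset everything to its right to k.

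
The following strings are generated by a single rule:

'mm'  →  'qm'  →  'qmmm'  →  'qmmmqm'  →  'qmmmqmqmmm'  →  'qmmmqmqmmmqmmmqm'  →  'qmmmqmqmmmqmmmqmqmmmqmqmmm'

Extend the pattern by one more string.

Each term (from the third on) is the previous term followed by the one before it: term 3 = qm·mm = qmmm.
The next term joins qmmmqmqmmmqmmmqmqmmmqmqmmm and qmmmqmqmmmqmmmqm.

qmmmqmqmmmqmmmqmqmmmqmqmmmqmmmqmqmmmqmmmqm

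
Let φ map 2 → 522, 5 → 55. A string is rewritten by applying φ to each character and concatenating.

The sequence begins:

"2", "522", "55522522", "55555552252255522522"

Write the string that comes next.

Applying the rule to each of the 20 symbols of 55555552252255522522 gives the pieces 55 55 55 55 55 55 55 522 522 55 522 522 55 55 55 522 522 55 522 522, which concatenate to the answer.

555555555555555225225552252255555552252255522522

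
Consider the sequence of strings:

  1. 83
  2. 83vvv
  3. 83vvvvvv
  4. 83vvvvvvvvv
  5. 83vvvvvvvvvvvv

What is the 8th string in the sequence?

83vvvvvvvvvvvvvvvvvvvvv

Every step adds vvv to the end: s(k+1) = s(k)·vvv.
From 83vvvvvvvvvvvv, 3 further steps: 83vvvvvvvvvvvv → 83vvvvvvvvvvvvvvv → 83vvvvvvvvvvvvvvvvvv → (answer).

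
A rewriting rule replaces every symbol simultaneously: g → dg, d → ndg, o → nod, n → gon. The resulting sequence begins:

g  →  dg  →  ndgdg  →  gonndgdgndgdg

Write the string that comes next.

Rewriting the 13 symbols of gonndgdgndgdg one by one yields dg nod gon gon ndg dg ndg dg gon ndg dg ndg dg; concatenated:

dgnodgongonndgdgndgdggonndgdgndgdg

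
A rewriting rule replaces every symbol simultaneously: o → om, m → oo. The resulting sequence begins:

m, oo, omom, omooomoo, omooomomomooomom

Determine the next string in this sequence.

omooomomomooomooomooomomomooomoo

Replace each of the 16 characters of omooomomomooomom in place — om oo om om om oo om oo om oo om om om oo om oo — and concatenate.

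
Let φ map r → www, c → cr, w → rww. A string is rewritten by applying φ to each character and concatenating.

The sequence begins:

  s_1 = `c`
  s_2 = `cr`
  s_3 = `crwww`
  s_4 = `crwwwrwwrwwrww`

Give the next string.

Rewriting the 14 symbols of crwwwrwwrwwrww one by one yields cr www rww rww rww www rww rww www rww rww www rww rww; concatenated:

crwwwrwwrwwrwwwwwrwwrwwwwwrwwrwwwwwrwwrww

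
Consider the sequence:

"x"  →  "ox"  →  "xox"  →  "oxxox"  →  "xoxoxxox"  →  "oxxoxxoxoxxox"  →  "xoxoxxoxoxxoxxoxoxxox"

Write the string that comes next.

oxxoxxoxoxxoxxoxoxxoxoxxoxxoxoxxox

From term 3 onward, concatenate the second-to-last term with the last: x·ox = xox, ox·xox = oxxox, …
So term 8 is oxxoxxoxoxxox·xoxoxxoxoxxoxxoxoxxox.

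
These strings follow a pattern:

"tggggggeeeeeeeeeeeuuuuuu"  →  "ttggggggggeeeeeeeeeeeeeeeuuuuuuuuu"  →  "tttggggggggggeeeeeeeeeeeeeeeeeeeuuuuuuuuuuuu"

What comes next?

The n-th term is n-1 t's then 2n+2 g's then 4n+3 e's then 3n u's, where the shown terms are n = 2, 3, 4.
For the next term, n = 5, so the run lengths are 4, 12, 23, 15.

ttttggggggggggggeeeeeeeeeeeeeeeeeeeeeeeuuuuuuuuuuuuuuu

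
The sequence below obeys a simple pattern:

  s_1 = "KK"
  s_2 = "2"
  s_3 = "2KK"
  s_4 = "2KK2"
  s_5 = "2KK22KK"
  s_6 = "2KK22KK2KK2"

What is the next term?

2KK22KK2KK22KK22KK

This is a Fibonacci-style word recurrence s(k) = s(k−1)·s(k−2): e.g. 2·KK = 2KK.
So term 7 is 2KK22KK2KK2·2KK22KK.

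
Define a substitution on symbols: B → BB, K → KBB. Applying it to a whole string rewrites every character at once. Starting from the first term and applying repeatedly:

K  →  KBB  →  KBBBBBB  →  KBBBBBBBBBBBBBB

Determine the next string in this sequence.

KBBBBBBBBBBBBBBBBBBBBBBBBBBBBBB

φ(KBBBBBBBBBBBBBB) expands symbol-by-symbol to KBB BB BB BB BB BB BB BB BB BB BB BB BB BB BB; joining the 15 pieces gives the next term.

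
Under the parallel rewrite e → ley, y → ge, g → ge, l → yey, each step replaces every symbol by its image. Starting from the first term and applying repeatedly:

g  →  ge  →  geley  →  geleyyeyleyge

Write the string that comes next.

geleyyeyleygegeleygeyeyleygegeley

Replace each of the 13 characters of geleyyeyleyge in place — ge ley yey ley ge ge ley ge yey ley ge ge ley — and concatenate.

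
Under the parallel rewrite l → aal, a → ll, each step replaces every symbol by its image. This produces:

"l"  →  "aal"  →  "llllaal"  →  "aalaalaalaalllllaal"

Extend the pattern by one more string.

φ(aalaalaalaalllllaal) expands symbol-by-symbol to ll ll aal ll ll aal ll ll aal ll ll aal aal aal aal aal ll ll aal; joining the 19 pieces gives the next term.

llllaalllllaalllllaalllllaalaalaalaalaalllllaal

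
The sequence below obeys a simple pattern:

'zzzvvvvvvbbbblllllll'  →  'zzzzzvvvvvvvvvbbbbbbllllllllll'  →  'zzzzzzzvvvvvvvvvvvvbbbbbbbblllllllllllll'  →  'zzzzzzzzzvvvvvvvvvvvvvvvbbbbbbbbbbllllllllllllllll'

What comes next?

Each string has the form z^{2n-1} v^{3n} b^{2n} l^{3n+1}, where the shown terms are n = 2, 3, 4, 5.
For the next term, n = 6, so the run lengths are 11, 18, 12, 19.

zzzzzzzzzzzvvvvvvvvvvvvvvvvvvbbbbbbbbbbbblllllllllllllllllll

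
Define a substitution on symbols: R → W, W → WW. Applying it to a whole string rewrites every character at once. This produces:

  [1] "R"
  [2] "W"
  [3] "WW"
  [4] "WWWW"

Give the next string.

WWWWWWWW

Apply φ to WWWW symbol by symbol: W→WW, W→WW, W→WW, W→WW; joined: WW WW WW WW.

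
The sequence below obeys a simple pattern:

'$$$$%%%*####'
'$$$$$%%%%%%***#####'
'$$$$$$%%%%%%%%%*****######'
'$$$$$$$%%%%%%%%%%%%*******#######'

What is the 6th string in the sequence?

$$$$$$$$$%%%%%%%%%%%%%%%%%%***********#########

Each string has the form $^{n+3} %^{3n} *^{2n-1} #^{n+3} (n = 1, 2, …).
At n = 6 the blocks have lengths 9, 18, 11, 9.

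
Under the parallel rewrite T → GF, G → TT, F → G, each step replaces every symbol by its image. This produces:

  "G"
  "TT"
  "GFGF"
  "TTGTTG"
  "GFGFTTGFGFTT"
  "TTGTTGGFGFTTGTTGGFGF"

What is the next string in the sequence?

Applying the rule to each of the 20 symbols of TTGTTGGFGFTTGTTGGFGF gives the pieces GF GF TT GF GF TT TT G TT G GF GF TT GF GF TT TT G TT G, which concatenate to the answer.

GFGFTTGFGFTTTTGTTGGFGFTTGFGFTTTTGTTG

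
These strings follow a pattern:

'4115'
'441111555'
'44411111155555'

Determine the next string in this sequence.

Term n consists of n 4's, followed by 2n 1's, followed by 2n-1 5's (n = 1, 2, …).
At n = 4 the blocks have lengths 4, 8, 7.

4444111111115555555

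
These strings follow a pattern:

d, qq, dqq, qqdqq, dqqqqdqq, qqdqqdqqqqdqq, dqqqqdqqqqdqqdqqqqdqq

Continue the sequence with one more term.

qqdqqdqqqqdqqdqqqqdqqqqdqqdqqqqdqq

Each term (from the third on) is the two preceding terms concatenated in order: term 3 = d·qq = dqq.
Continuing: qqdqqdqqqqdqq · dqqqqdqqqqdqqdqqqqdqq gives term 8.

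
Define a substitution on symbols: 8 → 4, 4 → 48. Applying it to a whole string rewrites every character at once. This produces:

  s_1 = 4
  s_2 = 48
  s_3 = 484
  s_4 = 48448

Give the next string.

48448484

Rewriting each symbol of 48448: 4→48, 8→4, 4→48, 4→48, 8→4, which concatenates to 48 4 48 48 4.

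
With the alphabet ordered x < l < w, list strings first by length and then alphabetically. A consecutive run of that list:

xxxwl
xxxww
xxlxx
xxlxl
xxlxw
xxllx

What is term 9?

Continuing the enumeration 3 steps past xxllx: xxllx → xxlll → xxllw → (answer).

xxlwx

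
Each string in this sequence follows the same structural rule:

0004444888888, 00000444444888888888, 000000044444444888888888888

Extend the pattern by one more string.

Reading off run lengths: 0 runs 3, 5, 7; 4 runs 4, 6, 8; 8 runs 6, 9, 12 — each is linear in n, where the shown terms are n = 2, 3, 4.
Setting n = 5 gives 9, 10, 15 characters in each block.

0000000004444444444888888888888888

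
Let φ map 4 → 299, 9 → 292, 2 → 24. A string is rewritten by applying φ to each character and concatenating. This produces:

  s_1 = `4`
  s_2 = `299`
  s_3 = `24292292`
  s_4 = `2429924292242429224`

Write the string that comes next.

Rewriting the 19 symbols of 2429924292242429224 one by one yields 24 299 24 292 292 24 299 24 292 24 24 299 24 299 24 292 24 24 299; concatenated:

24299242922922429924292242429924299242922424299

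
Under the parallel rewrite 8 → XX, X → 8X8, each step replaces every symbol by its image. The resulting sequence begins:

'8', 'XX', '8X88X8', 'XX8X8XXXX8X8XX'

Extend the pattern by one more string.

Applying the rule to each of the 14 symbols of XX8X8XXXX8X8XX gives the pieces 8X8 8X8 XX 8X8 XX 8X8 8X8 8X8 8X8 XX 8X8 XX 8X8 8X8, which concatenate to the answer.

8X88X8XX8X8XX8X88X88X88X8XX8X8XX8X88X8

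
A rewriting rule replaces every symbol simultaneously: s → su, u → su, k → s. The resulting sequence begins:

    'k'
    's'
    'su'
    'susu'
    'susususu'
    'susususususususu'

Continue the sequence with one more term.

Applying the rule to each of the 16 symbols of susususususususu gives the pieces su su su su su su su su su su su su su su su su, which concatenate to the answer.

susususususususususususususususu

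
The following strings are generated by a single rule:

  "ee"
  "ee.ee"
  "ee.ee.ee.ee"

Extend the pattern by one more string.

ee.ee.ee.ee.ee.ee.ee.ee

Every step duplicates the string with '.' between the halves.
One more doubling of ee.ee.ee.ee gives the answer.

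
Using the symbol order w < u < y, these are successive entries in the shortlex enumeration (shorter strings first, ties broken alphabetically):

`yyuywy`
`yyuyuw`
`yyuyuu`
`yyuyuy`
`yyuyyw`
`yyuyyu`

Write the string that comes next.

Find the rightmost character of yyuyyu below y, bump it to the next letter, and reset everything to its right to w.

yyuyyy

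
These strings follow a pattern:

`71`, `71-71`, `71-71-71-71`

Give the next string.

Each string is two copies of the previous one joined by '-'.
Doubling 71-71-71-71 with '-' between the halves:

71-71-71-71-71-71-71-71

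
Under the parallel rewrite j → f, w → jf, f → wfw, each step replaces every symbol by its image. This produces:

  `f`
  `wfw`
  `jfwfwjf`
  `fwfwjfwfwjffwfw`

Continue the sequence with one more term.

Rewriting the 15 symbols of fwfwjfwfwjffwfw one by one yields wfw jf wfw jf f wfw jf wfw jf f wfw wfw jf wfw jf; concatenated:

wfwjfwfwjffwfwjfwfwjffwfwwfwjfwfwjf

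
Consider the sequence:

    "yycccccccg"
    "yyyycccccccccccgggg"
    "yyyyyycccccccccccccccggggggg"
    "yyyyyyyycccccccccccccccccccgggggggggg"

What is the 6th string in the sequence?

yyyyyyyyyyyycccccccccccccccccccccccccccgggggggggggggggg

Each string has the form y^{2n} c^{4n+3} g^{3n-2} (n = 1, 2, …).
Setting n = 6 gives 12, 27, 16 characters in each block.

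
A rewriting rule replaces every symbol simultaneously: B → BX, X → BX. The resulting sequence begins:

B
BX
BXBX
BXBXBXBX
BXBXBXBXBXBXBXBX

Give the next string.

BXBXBXBXBXBXBXBXBXBXBXBXBXBXBXBX

Applying the rule to each of the 16 symbols of BXBXBXBXBXBXBXBX gives the pieces BX BX BX BX BX BX BX BX BX BX BX BX BX BX BX BX, which concatenate to the answer.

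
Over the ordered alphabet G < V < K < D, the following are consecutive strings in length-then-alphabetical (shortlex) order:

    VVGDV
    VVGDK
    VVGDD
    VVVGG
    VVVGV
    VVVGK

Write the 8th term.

Stepping forward 2 times from VVVGK: VVVGK → VVVGD, then the target.

VVVVG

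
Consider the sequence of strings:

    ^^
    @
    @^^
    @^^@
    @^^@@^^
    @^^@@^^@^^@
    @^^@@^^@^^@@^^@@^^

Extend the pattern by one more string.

@^^@@^^@^^@@^^@@^^@^^@@^^@^^@

Each term (from the third on) is the previous term followed by the one before it: term 3 = @·^^ = @^^.
The next term joins @^^@@^^@^^@@^^@@^^ and @^^@@^^@^^@.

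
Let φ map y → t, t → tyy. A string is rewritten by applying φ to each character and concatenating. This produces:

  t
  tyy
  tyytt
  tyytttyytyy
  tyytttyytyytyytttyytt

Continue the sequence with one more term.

Applying the rule to each of the 21 symbols of tyytttyytyytyytttyytt gives the pieces tyy t t tyy tyy tyy t t tyy t t tyy t t tyy tyy tyy t t tyy tyy, which concatenate to the answer.

tyytttyytyytyytttyytttyytttyytyytyytttyytyy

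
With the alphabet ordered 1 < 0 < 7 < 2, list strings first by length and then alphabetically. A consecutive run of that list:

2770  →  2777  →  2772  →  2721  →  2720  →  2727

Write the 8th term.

2211

Stepping forward 2 times from 2727: 2727 → 2722, then the target.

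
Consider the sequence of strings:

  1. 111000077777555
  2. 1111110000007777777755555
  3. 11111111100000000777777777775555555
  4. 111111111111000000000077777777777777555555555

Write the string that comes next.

Term n consists of 3n 1's, followed by 2n+2 0's, followed by 3n+2 7's, followed by 2n+1 5's (n = 1, 2, …).
At n = 5 the blocks have lengths 15, 12, 17, 11.

1111111111111110000000000007777777777777777755555555555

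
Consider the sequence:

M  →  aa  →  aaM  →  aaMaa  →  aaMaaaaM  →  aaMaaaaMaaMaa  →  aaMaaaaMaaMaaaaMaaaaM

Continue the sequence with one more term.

From term 3 onward, concatenate the last term with the second-to-last: aa·M = aaM, aaM·aa = aaMaa, …
Continuing: aaMaaaaMaaMaaaaMaaaaM · aaMaaaaMaaMaa gives term 8.

aaMaaaaMaaMaaaaMaaaaMaaMaaaaMaaMaa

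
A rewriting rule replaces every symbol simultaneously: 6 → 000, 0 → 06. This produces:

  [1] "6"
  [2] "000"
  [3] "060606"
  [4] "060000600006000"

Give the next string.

φ(060000600006000) expands symbol-by-symbol to 06 000 06 06 06 06 000 06 06 06 06 000 06 06 06; joining the 15 pieces gives the next term.

060000606060600006060606000060606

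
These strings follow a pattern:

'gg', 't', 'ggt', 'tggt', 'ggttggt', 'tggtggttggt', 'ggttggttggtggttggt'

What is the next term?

tggtggttggtggttggttggtggttggt

From term 3 onward, concatenate the second-to-last term with the last: gg·t = ggt, t·ggt = tggt, …
Continuing: tggtggttggt · ggttggttggtggttggt gives term 8.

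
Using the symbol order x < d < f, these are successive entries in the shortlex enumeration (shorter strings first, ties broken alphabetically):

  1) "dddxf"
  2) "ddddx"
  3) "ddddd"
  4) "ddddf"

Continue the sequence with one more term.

The successor of ddddf increments the rightmost position that isn't already f and resets every position after it to x.

dddfx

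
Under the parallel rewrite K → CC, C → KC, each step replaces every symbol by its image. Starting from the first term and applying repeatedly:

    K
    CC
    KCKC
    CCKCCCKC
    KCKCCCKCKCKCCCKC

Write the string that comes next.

CCKCCCKCKCKCCCKCCCKCCCKCKCKCCCKC

Applying the rule to each of the 16 symbols of KCKCCCKCKCKCCCKC gives the pieces CC KC CC KC KC KC CC KC CC KC CC KC KC KC CC KC, which concatenate to the answer.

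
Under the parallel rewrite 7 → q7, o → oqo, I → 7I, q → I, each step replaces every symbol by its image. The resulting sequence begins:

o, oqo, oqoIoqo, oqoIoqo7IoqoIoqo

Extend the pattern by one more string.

oqoIoqo7IoqoIoqoq77IoqoIoqo7IoqoIoqo

φ(oqoIoqo7IoqoIoqo) expands symbol-by-symbol to oqo I oqo 7I oqo I oqo q7 7I oqo I oqo 7I oqo I oqo; joining the 16 pieces gives the next term.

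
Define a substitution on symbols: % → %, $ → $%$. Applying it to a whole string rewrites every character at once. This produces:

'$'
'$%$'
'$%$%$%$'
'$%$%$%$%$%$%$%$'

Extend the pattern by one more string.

$%$%$%$%$%$%$%$%$%$%$%$%$%$%$%$

Replace each of the 15 characters of $%$%$%$%$%$%$%$ in place — $%$ % $%$ % $%$ % $%$ % $%$ % $%$ % $%$ % $%$ — and concatenate.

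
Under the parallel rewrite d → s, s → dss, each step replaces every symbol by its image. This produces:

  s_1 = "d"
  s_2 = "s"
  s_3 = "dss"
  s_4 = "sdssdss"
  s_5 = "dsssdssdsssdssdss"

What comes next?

Replace each of the 17 characters of dsssdssdsssdssdss in place — s dss dss dss s dss dss s dss dss dss s dss dss s dss dss — and concatenate.

sdssdssdsssdssdsssdssdssdsssdssdsssdssdss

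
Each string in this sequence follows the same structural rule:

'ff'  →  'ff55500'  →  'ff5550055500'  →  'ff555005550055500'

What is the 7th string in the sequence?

ff555005550055500555005550055500

The strings grow by a fixed suffix 55500 each time.
From ff555005550055500, 3 further steps: ff555005550055500 → ff55500555005550055500 → ff5550055500555005550055500 → (answer).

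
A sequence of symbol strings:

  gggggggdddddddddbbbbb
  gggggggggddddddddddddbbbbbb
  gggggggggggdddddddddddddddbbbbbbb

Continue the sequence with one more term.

Term n consists of 2n+3 g's, followed by 3n+3 d's, followed by n+3 b's, where the shown terms are n = 2, 3, 4.
At n = 5 the blocks have lengths 13, 18, 8.

gggggggggggggddddddddddddddddddbbbbbbbb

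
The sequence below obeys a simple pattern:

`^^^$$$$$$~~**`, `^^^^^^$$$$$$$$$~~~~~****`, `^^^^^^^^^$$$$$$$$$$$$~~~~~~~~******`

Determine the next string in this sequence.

Reading off run lengths: ^ runs 3, 6, 9; $ runs 6, 9, 12; ~ runs 2, 5, 8; * runs 2, 4, 6 — each is linear in n (n = 1, 2, …).
At n = 4 the blocks have lengths 12, 15, 11, 8.

^^^^^^^^^^^^$$$$$$$$$$$$$$$~~~~~~~~~~~********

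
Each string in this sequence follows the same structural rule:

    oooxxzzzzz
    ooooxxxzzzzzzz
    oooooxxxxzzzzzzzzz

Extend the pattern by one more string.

Each string has the form o^{n+1} x^{n} z^{2n+1}, where the shown terms are n = 2, 3, 4.
At n = 5 the blocks have lengths 6, 5, 11.

ooooooxxxxxzzzzzzzzzzz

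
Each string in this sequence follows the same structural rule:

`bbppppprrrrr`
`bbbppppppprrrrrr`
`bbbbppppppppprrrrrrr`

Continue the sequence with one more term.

bbbbbppppppppppprrrrrrrr

Reading off run lengths: b runs 2, 3, 4; p runs 5, 7, 9; r runs 5, 6, 7 — each is linear in n, where the shown terms are n = 3, 4, 5.
At n = 6 the blocks have lengths 5, 11, 8.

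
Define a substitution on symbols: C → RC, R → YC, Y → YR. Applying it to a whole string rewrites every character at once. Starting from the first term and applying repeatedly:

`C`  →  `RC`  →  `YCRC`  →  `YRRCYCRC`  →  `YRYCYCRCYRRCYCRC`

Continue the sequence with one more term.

YRYCYRRCYRRCYCRCYRYCYCRCYRRCYCRC

Applying the rule to each of the 16 symbols of YRYCYCRCYRRCYCRC gives the pieces YR YC YR RC YR RC YC RC YR YC YC RC YR RC YC RC, which concatenate to the answer.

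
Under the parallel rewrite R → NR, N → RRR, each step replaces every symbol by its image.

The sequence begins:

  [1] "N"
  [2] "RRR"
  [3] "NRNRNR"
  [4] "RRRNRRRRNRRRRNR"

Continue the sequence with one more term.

Rewriting the 15 symbols of RRRNRRRRNRRRRNR one by one yields NR NR NR RRR NR NR NR NR RRR NR NR NR NR RRR NR; concatenated:

NRNRNRRRRNRNRNRNRRRRNRNRNRNRRRRNR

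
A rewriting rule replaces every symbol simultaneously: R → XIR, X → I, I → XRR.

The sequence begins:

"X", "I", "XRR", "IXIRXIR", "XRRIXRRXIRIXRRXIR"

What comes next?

IXIRXIRXRRIXIRXIRIXRRXIRXRRIXIRXIRIXRRXIR

φ(XRRIXRRXIRIXRRXIR) expands symbol-by-symbol to I XIR XIR XRR I XIR XIR I XRR XIR XRR I XIR XIR I XRR XIR; joining the 17 pieces gives the next term.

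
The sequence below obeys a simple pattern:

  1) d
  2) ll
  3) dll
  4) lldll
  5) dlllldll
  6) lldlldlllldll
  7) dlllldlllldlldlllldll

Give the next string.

lldlldlllldlldlllldlllldlldlllldll

This is a Fibonacci-style word recurrence s(k) = s(k−2)·s(k−1): e.g. d·ll = dll.
The next term joins lldlldlllldll and dlllldlllldlldlllldll.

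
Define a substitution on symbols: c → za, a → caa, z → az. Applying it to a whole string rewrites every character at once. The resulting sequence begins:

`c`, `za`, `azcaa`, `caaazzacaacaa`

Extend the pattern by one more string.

Rewriting the 13 symbols of caaazzacaacaa one by one yields za caa caa caa az az caa za caa caa za caa caa; concatenated:

zacaacaacaaazazcaazacaacaazacaacaa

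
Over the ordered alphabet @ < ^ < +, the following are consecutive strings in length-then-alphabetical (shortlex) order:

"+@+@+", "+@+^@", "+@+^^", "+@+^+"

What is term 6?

Stepping forward 2 times from +@+^+: +@+^+ → +@++@, then the target.

+@++^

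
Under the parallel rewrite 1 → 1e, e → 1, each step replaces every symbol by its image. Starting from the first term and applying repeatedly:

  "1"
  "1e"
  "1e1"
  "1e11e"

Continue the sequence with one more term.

Expanding 1e11e: 1→1e, e→1, 1→1e, 1→1e, e→1. Concatenated: 1e 1 1e 1e 1.

1e11e1e1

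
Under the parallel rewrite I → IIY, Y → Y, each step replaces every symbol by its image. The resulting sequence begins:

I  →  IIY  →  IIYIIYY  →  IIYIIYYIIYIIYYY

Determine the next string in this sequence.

φ(IIYIIYYIIYIIYYY) expands symbol-by-symbol to IIY IIY Y IIY IIY Y Y IIY IIY Y IIY IIY Y Y Y; joining the 15 pieces gives the next term.

IIYIIYYIIYIIYYYIIYIIYYIIYIIYYYY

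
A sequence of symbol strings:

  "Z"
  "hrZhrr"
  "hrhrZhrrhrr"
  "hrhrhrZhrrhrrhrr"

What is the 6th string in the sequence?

Each term wraps the previous one in hr on the left and hrr on the right.
From hrhrhrZhrrhrrhrr, 2 further steps: hrhrhrZhrrhrrhrr → hrhrhrhrZhrrhrrhrrhrr → (answer).

hrhrhrhrhrZhrrhrrhrrhrrhrr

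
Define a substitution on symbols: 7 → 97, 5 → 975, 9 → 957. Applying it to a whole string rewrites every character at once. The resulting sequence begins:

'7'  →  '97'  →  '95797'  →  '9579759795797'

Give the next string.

φ(9579759795797) expands symbol-by-symbol to 957 975 97 957 97 975 957 97 957 975 97 957 97; joining the 13 pieces gives the next term.

9579759795797975957979579759795797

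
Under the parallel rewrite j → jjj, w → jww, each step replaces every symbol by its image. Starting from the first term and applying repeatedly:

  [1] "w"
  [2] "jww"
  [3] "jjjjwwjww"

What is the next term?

Expanding jjjjwwjww: j→jjj, j→jjj, j→jjj, j→jjj, w→jww, w→jww, j→jjj, w→jww, w→jww. Concatenated: jjj jjj jjj jjj jww jww jjj jww jww.

jjjjjjjjjjjjjwwjwwjjjjwwjww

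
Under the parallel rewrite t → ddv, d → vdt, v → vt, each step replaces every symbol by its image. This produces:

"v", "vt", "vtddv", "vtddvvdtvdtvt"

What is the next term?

Rewriting the 13 symbols of vtddvvdtvdtvt one by one yields vt ddv vdt vdt vt vt vdt ddv vt vdt ddv vt ddv; concatenated:

vtddvvdtvdtvtvtvdtddvvtvdtddvvtddv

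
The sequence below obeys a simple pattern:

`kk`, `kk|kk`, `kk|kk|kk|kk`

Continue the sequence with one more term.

kk|kk|kk|kk|kk|kk|kk|kk

s(k+1) = s(k)·|·s(k) — each term doubles the last with '|' between the halves.
One more doubling of kk|kk|kk|kk gives the answer.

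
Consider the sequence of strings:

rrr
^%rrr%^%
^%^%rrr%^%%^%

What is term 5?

^%^%^%^%rrr%^%%^%%^%%^%

s(k+1) = ^%·s(k)·%^%, so each term gains ^% as a prefix and %^% as a suffix.
From ^%^%rrr%^%%^%, 2 further steps: ^%^%rrr%^%%^% → ^%^%^%rrr%^%%^%%^% → (answer).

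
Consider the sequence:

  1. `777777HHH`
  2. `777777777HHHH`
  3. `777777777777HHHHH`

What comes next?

777777777777777HHHHHH

Each string has the form 7^{3n} H^{n+1}, where the shown terms are n = 2, 3, 4.
Setting n = 5 gives 15, 6 characters in each block.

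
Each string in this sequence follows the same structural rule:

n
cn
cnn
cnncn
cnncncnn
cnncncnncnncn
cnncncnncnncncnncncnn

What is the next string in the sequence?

Each term (from the third on) is the previous term followed by the one before it: term 3 = cn·n = cnn.
So term 8 is cnncncnncnncncnncncnn·cnncncnncnncn.

cnncncnncnncncnncncnncnncncnncnncn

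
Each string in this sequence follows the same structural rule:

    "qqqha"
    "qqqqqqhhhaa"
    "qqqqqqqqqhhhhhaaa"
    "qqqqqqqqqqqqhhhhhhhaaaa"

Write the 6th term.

qqqqqqqqqqqqqqqqqqhhhhhhhhhhhaaaaaa

Term n consists of 3n q's, followed by 2n-1 h's, followed by n a's (n = 1, 2, …).
Setting n = 6 gives 18, 11, 6 characters in each block.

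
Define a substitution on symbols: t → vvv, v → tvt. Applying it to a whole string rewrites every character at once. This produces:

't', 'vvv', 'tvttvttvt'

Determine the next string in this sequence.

vvvtvtvvvvvvtvtvvvvvvtvtvvv

Apply φ to tvttvttvt symbol by symbol: t→vvv, v→tvt, t→vvv, t→vvv, v→tvt, t→vvv, t→vvv, v→tvt, t→vvv; joined: vvv tvt vvv vvv tvt vvv vvv tvt vvv.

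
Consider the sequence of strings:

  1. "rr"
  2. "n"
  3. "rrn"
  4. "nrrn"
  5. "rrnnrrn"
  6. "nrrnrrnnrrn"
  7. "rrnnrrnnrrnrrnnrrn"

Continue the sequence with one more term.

nrrnrrnnrrnrrnnrrnnrrnrrnnrrn

From term 3 onward, concatenate the second-to-last term with the last: rr·n = rrn, n·rrn = nrrn, …
The next term joins nrrnrrnnrrn and rrnnrrnnrrnrrnnrrn.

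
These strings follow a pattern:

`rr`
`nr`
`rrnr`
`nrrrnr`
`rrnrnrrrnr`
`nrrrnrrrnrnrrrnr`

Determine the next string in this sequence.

From term 3 onward, concatenate the second-to-last term with the last: rr·nr = rrnr, nr·rrnr = nrrrnr, …
Continuing: rrnrnrrrnr · nrrrnrrrnrnrrrnr gives term 7.

rrnrnrrrnrnrrrnrrrnrnrrrnr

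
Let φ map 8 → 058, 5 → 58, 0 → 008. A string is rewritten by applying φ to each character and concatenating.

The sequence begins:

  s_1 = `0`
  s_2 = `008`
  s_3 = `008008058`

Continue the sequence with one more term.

Rewriting each symbol of 008008058: 0→008, 0→008, 8→058, 0→008, 0→008, 8→058, 0→008, 5→58, 8→058, which concatenates to 008 008 058 008 008 058 008 58 058.

00800805800800805800858058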